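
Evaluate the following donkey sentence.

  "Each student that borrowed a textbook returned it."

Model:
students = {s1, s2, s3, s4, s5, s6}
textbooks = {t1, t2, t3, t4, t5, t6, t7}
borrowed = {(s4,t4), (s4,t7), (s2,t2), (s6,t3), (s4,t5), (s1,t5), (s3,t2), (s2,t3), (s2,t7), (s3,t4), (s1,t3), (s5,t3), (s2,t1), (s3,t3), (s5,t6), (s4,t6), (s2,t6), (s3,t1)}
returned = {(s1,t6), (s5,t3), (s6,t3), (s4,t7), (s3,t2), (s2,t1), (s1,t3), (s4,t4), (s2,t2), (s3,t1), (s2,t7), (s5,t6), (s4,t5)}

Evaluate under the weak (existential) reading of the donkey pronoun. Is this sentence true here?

"it" takes "a textbook" as antecedent — a donkey pronoun bound across the clause boundary.
Weak reading: every student s with some borrowed-textbook has at least one borrowed-textbook t such that returned(s,t).
Per student: s1:✓  s2:✓  s3:✓  s4:✓  s5:✓  s6:✓
Every student in the restrictor has a witness.

True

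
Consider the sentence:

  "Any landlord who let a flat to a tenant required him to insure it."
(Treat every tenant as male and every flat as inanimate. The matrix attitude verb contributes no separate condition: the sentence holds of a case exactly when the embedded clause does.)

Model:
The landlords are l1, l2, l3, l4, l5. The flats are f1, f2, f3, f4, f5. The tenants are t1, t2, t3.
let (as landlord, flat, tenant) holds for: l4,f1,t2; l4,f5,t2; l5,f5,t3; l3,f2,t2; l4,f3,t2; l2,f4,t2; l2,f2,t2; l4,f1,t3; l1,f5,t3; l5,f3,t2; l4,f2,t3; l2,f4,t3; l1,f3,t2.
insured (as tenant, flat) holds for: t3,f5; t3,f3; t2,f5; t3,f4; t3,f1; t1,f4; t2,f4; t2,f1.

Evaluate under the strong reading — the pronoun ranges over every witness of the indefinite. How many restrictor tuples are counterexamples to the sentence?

6

"him" takes "a tenant" as antecedent and "it" takes "a flat"; both are donkey pronouns co-varying with the restrictor.
Strong reading: for every (l,f,t) with let(l,f,t), insured(t,f).
Restrictor triples: (l1,f3,t2)→insured(t2,f3) ✗  (l1,f5,t3)→insured(t3,f5) ✓  (l2,f2,t2)→insured(t2,f2) ✗  (l2,f4,t2)→insured(t2,f4) ✓  (l2,f4,t3)→insured(t3,f4) ✓  (l3,f2,t2)→insured(t2,f2) ✗  (l4,f1,t2)→insured(t2,f1) ✓  (l4,f1,t3)→insured(t3,f1) ✓  (l4,f2,t3)→insured(t3,f2) ✗  (l4,f3,t2)→insured(t2,f3) ✗  (l4,f5,t2)→insured(t2,f5) ✓  (l5,f3,t2)→insured(t2,f3) ✗  (l5,f5,t3)→insured(t3,f5) ✓
Counterexamples (restrictor triples failing the scope): 6.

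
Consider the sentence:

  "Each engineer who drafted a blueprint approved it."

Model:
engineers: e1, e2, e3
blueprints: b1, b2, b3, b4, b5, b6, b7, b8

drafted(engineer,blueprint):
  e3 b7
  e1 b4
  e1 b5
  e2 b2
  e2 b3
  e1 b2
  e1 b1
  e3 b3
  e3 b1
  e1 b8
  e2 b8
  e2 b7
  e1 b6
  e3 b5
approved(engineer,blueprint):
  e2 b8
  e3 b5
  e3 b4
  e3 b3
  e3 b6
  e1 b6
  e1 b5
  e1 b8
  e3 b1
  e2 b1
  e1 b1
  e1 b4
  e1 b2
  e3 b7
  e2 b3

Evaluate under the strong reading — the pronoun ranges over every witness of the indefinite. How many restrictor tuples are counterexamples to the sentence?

"it" takes "a blueprint" as antecedent — a donkey pronoun bound across the clause boundary.
Strong reading: for every (e,b) with drafted(e,b), approved(e,b).
Restrictor pairs: (e1,b1) ✓  (e1,b2) ✓  (e1,b4) ✓  (e1,b5) ✓  (e1,b6) ✓  (e1,b8) ✓  (e2,b2) ✗  (e2,b3) ✓  (e2,b7) ✗  (e2,b8) ✓  (e3,b1) ✓  (e3,b3) ✓  (e3,b5) ✓  (e3,b7) ✓
Counterexamples (restrictor pairs failing the scope): 2.

2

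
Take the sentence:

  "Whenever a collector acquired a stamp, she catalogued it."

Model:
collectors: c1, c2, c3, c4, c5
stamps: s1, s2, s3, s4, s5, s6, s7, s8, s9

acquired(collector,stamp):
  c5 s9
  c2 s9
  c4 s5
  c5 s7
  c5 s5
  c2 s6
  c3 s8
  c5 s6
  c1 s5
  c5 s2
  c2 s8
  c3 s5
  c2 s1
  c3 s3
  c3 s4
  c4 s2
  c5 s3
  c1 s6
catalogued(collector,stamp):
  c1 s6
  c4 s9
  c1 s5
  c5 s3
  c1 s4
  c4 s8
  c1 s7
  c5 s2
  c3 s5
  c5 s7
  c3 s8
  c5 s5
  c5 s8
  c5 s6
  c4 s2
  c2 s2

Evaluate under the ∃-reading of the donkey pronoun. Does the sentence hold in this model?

False

"it" takes "a stamp" as antecedent — a donkey pronoun bound across the clause boundary.
Weak reading: every collector c with some acquired-stamp has at least one acquired-stamp s such that catalogued(c,s).
Per collector: c1:✓  c2:✗  c3:✓  c4:✓  c5:✓
c2 has no witness among its acquired-stamps.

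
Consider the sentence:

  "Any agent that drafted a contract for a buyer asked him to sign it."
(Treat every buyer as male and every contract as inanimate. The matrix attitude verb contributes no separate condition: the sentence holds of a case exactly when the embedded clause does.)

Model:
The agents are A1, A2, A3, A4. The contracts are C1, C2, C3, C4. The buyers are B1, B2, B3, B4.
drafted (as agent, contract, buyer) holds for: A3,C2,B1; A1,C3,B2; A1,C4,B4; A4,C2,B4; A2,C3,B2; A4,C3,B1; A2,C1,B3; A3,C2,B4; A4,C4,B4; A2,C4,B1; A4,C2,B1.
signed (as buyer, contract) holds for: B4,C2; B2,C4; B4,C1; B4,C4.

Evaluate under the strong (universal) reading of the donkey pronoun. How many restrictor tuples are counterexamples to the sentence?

7

"him" takes "a buyer" as antecedent and "it" takes "a contract"; both are donkey pronouns co-varying with the restrictor.
Strong reading: for every (a,c,b) with drafted(a,c,b), signed(b,c).
Restrictor triples: (A1,C3,B2)→signed(B2,C3) ✗  (A1,C4,B4)→signed(B4,C4) ✓  (A2,C1,B3)→signed(B3,C1) ✗  (A2,C3,B2)→signed(B2,C3) ✗  (A2,C4,B1)→signed(B1,C4) ✗  (A3,C2,B1)→signed(B1,C2) ✗  (A3,C2,B4)→signed(B4,C2) ✓  (A4,C2,B1)→signed(B1,C2) ✗  (A4,C2,B4)→signed(B4,C2) ✓  (A4,C3,B1)→signed(B1,C3) ✗  (A4,C4,B4)→signed(B4,C4) ✓
Counterexamples (restrictor triples failing the scope): 7.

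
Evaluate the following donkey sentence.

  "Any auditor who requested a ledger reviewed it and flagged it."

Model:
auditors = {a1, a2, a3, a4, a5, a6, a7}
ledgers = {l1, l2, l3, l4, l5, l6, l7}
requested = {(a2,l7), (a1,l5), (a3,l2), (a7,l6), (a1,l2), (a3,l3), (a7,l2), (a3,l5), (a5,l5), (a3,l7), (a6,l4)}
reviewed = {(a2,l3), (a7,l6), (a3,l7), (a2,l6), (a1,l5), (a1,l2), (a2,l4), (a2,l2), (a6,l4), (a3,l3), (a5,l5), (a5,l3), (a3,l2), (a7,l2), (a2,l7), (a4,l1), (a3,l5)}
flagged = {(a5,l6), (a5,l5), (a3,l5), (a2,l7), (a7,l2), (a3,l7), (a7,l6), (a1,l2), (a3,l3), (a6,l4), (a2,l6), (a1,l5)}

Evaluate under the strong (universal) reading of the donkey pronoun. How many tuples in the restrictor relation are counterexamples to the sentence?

"it" takes "a ledger" as antecedent — a donkey pronoun bound across the clause boundary.
Strong reading: for every (a,l) with requested(a,l), reviewed(a,l) ∧ flagged(a,l).
Restrictor pairs: (a1,l2) ✓  (a1,l5) ✓  (a2,l7) ✓  (a3,l2) ✗  (a3,l3) ✓  (a3,l5) ✓  (a3,l7) ✓  (a5,l5) ✓  (a6,l4) ✓  (a7,l2) ✓  (a7,l6) ✓
Counterexamples (restrictor pairs failing the scope): 1.

1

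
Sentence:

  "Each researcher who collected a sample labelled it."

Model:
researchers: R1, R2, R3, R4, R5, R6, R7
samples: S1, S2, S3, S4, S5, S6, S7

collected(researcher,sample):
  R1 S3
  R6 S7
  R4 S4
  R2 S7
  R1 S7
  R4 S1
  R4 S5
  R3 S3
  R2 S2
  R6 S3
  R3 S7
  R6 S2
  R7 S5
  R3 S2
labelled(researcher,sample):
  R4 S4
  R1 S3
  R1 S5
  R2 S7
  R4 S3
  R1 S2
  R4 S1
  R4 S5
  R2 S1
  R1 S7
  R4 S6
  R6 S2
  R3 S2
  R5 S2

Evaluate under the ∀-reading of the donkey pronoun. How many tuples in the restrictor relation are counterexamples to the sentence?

6

"it" takes "a sample" as antecedent — a donkey pronoun bound across the clause boundary.
Strong reading: for every (r,s) with collected(r,s), labelled(r,s).
Restrictor pairs: (R1,S3) ✓  (R1,S7) ✓  (R2,S2) ✗  (R2,S7) ✓  (R3,S2) ✓  (R3,S3) ✗  (R3,S7) ✗  (R4,S1) ✓  (R4,S4) ✓  (R4,S5) ✓  (R6,S2) ✓  (R6,S3) ✗  (R6,S7) ✗  (R7,S5) ✗
Counterexamples (restrictor pairs failing the scope): 6.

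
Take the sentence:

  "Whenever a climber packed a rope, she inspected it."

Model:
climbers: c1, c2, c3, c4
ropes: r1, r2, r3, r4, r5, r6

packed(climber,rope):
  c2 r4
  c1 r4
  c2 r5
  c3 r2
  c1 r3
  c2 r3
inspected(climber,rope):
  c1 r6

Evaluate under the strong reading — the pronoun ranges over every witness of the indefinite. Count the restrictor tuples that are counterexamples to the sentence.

"it" takes "a rope" as antecedent — a donkey pronoun bound across the clause boundary.
Strong reading: for every (c,r) with packed(c,r), inspected(c,r).
Restrictor pairs: (c1,r3) ✗  (c1,r4) ✗  (c2,r3) ✗  (c2,r4) ✗  (c2,r5) ✗  (c3,r2) ✗
Counterexamples (restrictor pairs failing the scope): 6.

6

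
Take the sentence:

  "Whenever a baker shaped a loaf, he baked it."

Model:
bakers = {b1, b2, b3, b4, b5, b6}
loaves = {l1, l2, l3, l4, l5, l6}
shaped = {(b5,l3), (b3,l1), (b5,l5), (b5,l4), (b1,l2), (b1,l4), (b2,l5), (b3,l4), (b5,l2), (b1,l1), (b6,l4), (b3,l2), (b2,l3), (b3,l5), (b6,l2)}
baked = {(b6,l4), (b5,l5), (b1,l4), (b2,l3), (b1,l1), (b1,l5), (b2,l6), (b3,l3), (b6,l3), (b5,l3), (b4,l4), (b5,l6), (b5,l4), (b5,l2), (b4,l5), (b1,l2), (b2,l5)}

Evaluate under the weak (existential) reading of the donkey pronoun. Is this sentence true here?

False

"it" takes "a loaf" as antecedent — a donkey pronoun bound across the clause boundary.
Weak reading: every baker b with some shaped-loaf has at least one shaped-loaf l such that baked(b,l).
Per baker: b1:✓  b2:✓  b3:✗  b5:✓  b6:✓
b3 has no witness among its shaped-loaves.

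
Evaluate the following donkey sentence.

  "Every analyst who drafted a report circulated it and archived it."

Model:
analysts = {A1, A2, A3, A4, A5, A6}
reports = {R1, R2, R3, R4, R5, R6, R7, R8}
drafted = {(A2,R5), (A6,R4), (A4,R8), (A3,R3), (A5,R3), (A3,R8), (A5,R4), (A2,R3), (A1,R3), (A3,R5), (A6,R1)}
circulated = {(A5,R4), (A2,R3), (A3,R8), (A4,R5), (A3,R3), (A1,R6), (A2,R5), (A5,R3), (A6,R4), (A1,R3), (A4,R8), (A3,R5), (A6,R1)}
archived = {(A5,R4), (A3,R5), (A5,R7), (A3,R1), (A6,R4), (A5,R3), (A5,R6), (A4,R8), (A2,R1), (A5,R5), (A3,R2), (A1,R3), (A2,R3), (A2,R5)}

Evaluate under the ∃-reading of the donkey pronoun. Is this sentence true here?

True

"it" takes "a report" as antecedent — a donkey pronoun bound across the clause boundary.
Weak reading: every analyst a with some drafted-report has at least one drafted-report r such that circulated(a,r) ∧ archived(a,r).
Per analyst: A1:✓  A2:✓  A3:✓  A4:✓  A5:✓  A6:✓
Every analyst in the restrictor has a witness.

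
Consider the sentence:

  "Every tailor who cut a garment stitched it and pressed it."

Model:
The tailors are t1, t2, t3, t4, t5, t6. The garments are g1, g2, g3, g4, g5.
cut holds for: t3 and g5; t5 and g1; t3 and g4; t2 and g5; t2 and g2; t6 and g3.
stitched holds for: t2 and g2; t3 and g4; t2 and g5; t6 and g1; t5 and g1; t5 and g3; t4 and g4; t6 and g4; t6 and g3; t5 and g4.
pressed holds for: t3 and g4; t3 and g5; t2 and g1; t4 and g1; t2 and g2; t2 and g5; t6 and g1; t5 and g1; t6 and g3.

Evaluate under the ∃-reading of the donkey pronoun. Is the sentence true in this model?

"it" takes "a garment" as antecedent — a donkey pronoun bound across the clause boundary.
Weak reading: every tailor t with some cut-garment has at least one cut-garment g such that stitched(t,g) ∧ pressed(t,g).
Per tailor: t2:✓  t3:✓  t5:✓  t6:✓
Every tailor in the restrictor has a witness.

True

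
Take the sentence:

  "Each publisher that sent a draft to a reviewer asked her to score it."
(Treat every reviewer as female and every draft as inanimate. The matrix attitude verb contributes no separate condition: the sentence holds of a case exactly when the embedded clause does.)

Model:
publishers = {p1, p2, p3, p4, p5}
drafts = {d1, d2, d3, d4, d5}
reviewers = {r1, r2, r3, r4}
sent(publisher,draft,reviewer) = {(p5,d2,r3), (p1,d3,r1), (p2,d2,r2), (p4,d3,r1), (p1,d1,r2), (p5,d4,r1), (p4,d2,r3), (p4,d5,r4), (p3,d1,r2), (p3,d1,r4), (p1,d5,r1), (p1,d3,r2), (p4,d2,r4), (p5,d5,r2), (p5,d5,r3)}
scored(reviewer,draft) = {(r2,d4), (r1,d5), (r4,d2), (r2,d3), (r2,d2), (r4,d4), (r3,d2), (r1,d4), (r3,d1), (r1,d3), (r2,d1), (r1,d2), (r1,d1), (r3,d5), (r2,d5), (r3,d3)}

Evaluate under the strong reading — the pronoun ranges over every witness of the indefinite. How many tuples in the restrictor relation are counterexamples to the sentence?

"her" takes "a reviewer" as antecedent and "it" takes "a draft"; both are donkey pronouns co-varying with the restrictor.
Strong reading: for every (p,d,r) with sent(p,d,r), scored(r,d).
Restrictor triples: (p1,d1,r2)→scored(r2,d1) ✓  (p1,d3,r1)→scored(r1,d3) ✓  (p1,d3,r2)→scored(r2,d3) ✓  (p1,d5,r1)→scored(r1,d5) ✓  (p2,d2,r2)→scored(r2,d2) ✓  (p3,d1,r2)→scored(r2,d1) ✓  (p3,d1,r4)→scored(r4,d1) ✗  (p4,d2,r3)→scored(r3,d2) ✓  (p4,d2,r4)→scored(r4,d2) ✓  (p4,d3,r1)→scored(r1,d3) ✓  (p4,d5,r4)→scored(r4,d5) ✗  (p5,d2,r3)→scored(r3,d2) ✓  (p5,d4,r1)→scored(r1,d4) ✓  (p5,d5,r2)→scored(r2,d5) ✓  (p5,d5,r3)→scored(r3,d5) ✓
Counterexamples (restrictor triples failing the scope): 2.

2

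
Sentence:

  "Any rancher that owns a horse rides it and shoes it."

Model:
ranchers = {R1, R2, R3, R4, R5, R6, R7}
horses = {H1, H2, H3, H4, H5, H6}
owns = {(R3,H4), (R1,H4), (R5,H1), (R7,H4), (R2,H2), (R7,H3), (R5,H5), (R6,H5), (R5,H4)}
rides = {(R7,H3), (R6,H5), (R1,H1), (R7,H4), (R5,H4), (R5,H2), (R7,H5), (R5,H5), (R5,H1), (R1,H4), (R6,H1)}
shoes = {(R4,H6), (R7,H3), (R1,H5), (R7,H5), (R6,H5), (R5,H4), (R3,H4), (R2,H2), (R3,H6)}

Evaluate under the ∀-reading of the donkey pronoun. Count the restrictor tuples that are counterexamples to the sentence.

"it" takes "a horse" as antecedent — a donkey pronoun bound across the clause boundary.
Strong reading: for every (r,h) with owns(r,h), rides(r,h) ∧ shoes(r,h).
Restrictor pairs: (R1,H4) ✗  (R2,H2) ✗  (R3,H4) ✗  (R5,H1) ✗  (R5,H4) ✓  (R5,H5) ✗  (R6,H5) ✓  (R7,H3) ✓  (R7,H4) ✗
Counterexamples (restrictor pairs failing the scope): 6.

6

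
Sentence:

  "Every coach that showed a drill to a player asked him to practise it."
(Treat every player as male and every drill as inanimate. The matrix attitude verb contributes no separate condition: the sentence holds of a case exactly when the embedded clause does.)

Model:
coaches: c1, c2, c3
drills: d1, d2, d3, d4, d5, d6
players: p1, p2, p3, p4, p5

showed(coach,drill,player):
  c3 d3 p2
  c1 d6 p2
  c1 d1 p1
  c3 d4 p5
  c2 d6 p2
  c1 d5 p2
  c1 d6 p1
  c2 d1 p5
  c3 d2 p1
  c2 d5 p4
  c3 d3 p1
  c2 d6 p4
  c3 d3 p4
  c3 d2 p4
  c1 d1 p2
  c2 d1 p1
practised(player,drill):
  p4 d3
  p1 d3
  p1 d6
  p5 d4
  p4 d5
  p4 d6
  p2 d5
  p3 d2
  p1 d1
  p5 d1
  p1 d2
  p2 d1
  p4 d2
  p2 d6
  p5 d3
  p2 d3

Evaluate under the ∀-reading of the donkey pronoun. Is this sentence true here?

"him" takes "a player" as antecedent and "it" takes "a drill"; both are donkey pronouns co-varying with the restrictor.
Strong reading: for every (c,d,p) with showed(c,d,p), practised(p,d).
Restrictor triples: (c1,d1,p1)→practised(p1,d1) ✓  (c1,d1,p2)→practised(p2,d1) ✓  (c1,d5,p2)→practised(p2,d5) ✓  (c1,d6,p1)→practised(p1,d6) ✓  (c1,d6,p2)→practised(p2,d6) ✓  (c2,d1,p1)→practised(p1,d1) ✓  (c2,d1,p5)→practised(p5,d1) ✓  (c2,d5,p4)→practised(p4,d5) ✓  (c2,d6,p2)→practised(p2,d6) ✓  (c2,d6,p4)→practised(p4,d6) ✓  (c3,d2,p1)→practised(p1,d2) ✓  (c3,d2,p4)→practised(p4,d2) ✓  (c3,d3,p1)→practised(p1,d3) ✓  (c3,d3,p2)→practised(p2,d3) ✓  (c3,d3,p4)→practised(p4,d3) ✓  (c3,d4,p5)→practised(p5,d4) ✓
Every restrictor triple satisfies the scope.

True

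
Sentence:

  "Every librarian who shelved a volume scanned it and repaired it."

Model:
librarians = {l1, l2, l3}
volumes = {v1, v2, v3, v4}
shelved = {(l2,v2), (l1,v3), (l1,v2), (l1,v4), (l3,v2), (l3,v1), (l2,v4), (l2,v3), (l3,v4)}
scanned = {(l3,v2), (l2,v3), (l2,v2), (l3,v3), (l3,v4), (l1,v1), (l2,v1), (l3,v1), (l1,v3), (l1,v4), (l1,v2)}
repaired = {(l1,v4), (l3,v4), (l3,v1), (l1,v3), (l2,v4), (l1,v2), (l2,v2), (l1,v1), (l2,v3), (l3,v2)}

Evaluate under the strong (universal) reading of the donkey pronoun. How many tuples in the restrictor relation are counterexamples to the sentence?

1

"it" takes "a volume" as antecedent — a donkey pronoun bound across the clause boundary.
Strong reading: for every (l,v) with shelved(l,v), scanned(l,v) ∧ repaired(l,v).
Restrictor pairs: (l1,v2) ✓  (l1,v3) ✓  (l1,v4) ✓  (l2,v2) ✓  (l2,v3) ✓  (l2,v4) ✗  (l3,v1) ✓  (l3,v2) ✓  (l3,v4) ✓
Counterexamples (restrictor pairs failing the scope): 1.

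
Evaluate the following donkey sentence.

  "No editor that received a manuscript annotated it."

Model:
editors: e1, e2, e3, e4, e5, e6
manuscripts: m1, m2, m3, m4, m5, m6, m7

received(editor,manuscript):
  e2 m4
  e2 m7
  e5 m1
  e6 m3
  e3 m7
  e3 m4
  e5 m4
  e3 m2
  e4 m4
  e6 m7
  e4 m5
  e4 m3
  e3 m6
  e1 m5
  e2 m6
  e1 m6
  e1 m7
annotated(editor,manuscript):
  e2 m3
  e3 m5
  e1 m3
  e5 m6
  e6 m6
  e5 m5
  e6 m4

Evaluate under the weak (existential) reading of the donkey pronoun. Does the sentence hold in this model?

"it" takes "a manuscript" as antecedent — a donkey pronoun bound across the clause boundary.
Truth condition: for no (e,m) with received(e,m) does annotated(e,m) hold.
Restrictor pairs — does the scope hold? (e1,m5):fails  (e1,m6):fails  (e1,m7):fails  (e2,m4):fails  (e2,m6):fails  (e2,m7):fails  (e3,m2):fails  (e3,m4):fails  (e3,m6):fails  (e3,m7):fails  (e4,m3):fails  (e4,m4):fails  (e4,m5):fails  (e5,m1):fails  (e5,m4):fails  (e6,m3):fails  (e6,m7):fails
Scope holds for no restrictor pair, so the sentence is true.

True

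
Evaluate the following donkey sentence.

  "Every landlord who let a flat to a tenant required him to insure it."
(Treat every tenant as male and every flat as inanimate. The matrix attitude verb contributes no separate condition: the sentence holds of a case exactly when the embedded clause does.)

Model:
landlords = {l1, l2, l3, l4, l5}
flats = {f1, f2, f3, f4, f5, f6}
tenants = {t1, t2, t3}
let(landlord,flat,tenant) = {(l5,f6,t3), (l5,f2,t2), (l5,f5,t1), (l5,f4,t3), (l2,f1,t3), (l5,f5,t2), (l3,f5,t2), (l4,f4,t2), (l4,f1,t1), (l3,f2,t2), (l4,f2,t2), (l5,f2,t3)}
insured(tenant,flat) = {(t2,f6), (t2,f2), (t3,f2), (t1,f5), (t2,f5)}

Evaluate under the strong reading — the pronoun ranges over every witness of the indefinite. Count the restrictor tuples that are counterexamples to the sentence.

"him" takes "a tenant" as antecedent and "it" takes "a flat"; both are donkey pronouns co-varying with the restrictor.
Strong reading: for every (l,f,t) with let(l,f,t), insured(t,f).
Restrictor triples: (l2,f1,t3)→insured(t3,f1) ✗  (l3,f2,t2)→insured(t2,f2) ✓  (l3,f5,t2)→insured(t2,f5) ✓  (l4,f1,t1)→insured(t1,f1) ✗  (l4,f2,t2)→insured(t2,f2) ✓  (l4,f4,t2)→insured(t2,f4) ✗  (l5,f2,t2)→insured(t2,f2) ✓  (l5,f2,t3)→insured(t3,f2) ✓  (l5,f4,t3)→insured(t3,f4) ✗  (l5,f5,t1)→insured(t1,f5) ✓  (l5,f5,t2)→insured(t2,f5) ✓  (l5,f6,t3)→insured(t3,f6) ✗
Counterexamples (restrictor triples failing the scope): 5.

5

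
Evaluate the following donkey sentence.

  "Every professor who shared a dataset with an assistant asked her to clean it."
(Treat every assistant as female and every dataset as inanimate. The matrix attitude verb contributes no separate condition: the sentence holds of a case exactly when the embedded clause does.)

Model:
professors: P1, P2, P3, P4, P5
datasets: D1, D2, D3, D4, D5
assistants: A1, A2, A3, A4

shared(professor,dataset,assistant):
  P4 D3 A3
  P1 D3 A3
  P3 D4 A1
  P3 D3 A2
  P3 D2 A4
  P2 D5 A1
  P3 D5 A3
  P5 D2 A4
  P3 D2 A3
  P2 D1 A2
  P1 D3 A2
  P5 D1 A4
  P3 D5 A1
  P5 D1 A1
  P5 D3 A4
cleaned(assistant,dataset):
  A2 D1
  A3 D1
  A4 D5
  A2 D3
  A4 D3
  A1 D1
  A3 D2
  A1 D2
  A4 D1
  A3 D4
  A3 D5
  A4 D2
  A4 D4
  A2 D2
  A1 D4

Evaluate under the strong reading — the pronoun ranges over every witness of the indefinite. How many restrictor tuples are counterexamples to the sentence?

4

"her" takes "an assistant" as antecedent and "it" takes "a dataset"; both are donkey pronouns co-varying with the restrictor.
Strong reading: for every (p,d,a) with shared(p,d,a), cleaned(a,d).
Restrictor triples: (P1,D3,A2)→cleaned(A2,D3) ✓  (P1,D3,A3)→cleaned(A3,D3) ✗  (P2,D1,A2)→cleaned(A2,D1) ✓  (P2,D5,A1)→cleaned(A1,D5) ✗  (P3,D2,A3)→cleaned(A3,D2) ✓  (P3,D2,A4)→cleaned(A4,D2) ✓  (P3,D3,A2)→cleaned(A2,D3) ✓  (P3,D4,A1)→cleaned(A1,D4) ✓  (P3,D5,A1)→cleaned(A1,D5) ✗  (P3,D5,A3)→cleaned(A3,D5) ✓  (P4,D3,A3)→cleaned(A3,D3) ✗  (P5,D1,A1)→cleaned(A1,D1) ✓  (P5,D1,A4)→cleaned(A4,D1) ✓  (P5,D2,A4)→cleaned(A4,D2) ✓  (P5,D3,A4)→cleaned(A4,D3) ✓
Counterexamples (restrictor triples failing the scope): 4.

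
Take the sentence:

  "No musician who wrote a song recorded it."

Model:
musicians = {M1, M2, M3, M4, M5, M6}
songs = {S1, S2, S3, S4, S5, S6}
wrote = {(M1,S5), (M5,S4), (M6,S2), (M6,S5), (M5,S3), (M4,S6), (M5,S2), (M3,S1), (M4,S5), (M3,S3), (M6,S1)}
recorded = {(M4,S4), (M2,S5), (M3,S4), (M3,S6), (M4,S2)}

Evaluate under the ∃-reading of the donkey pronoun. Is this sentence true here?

True

"it" takes "a song" as antecedent — a donkey pronoun bound across the clause boundary.
Truth condition: for no (m,s) with wrote(m,s) does recorded(m,s) hold.
Restrictor pairs — does the scope hold? (M1,S5):fails  (M3,S1):fails  (M3,S3):fails  (M4,S5):fails  (M4,S6):fails  (M5,S2):fails  (M5,S3):fails  (M5,S4):fails  (M6,S1):fails  (M6,S2):fails  (M6,S5):fails
Scope holds for no restrictor pair, so the sentence is true.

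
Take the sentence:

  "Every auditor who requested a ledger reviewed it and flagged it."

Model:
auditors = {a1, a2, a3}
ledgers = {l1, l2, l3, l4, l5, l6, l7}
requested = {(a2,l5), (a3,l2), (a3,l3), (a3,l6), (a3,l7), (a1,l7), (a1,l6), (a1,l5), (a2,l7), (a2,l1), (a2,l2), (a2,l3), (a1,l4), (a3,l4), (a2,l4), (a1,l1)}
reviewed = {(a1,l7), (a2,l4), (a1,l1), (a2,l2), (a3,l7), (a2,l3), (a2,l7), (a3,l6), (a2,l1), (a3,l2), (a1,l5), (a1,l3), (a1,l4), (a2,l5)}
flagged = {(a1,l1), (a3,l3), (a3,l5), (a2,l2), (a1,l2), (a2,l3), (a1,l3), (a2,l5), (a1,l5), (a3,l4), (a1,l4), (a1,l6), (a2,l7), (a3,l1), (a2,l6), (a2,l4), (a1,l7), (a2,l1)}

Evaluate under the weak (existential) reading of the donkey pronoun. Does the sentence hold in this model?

"it" takes "a ledger" as antecedent — a donkey pronoun bound across the clause boundary.
Weak reading: every auditor a with some requested-ledger has at least one requested-ledger l such that reviewed(a,l) ∧ flagged(a,l).
Per auditor: a1:✓  a2:✓  a3:✗
a3 has no witness among its requested-ledgers.

False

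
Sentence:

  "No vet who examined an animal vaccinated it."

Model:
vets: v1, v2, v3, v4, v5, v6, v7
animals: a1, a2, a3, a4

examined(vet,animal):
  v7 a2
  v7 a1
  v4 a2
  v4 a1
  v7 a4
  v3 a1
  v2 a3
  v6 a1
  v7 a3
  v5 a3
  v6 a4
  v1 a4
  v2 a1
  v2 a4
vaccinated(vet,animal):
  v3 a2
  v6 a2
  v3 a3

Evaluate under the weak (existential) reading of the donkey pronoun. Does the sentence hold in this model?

True

"it" takes "an animal" as antecedent — a donkey pronoun bound across the clause boundary.
Truth condition: for no (v,a) with examined(v,a) does vaccinated(v,a) hold.
Restrictor pairs — does the scope hold? (v1,a4):fails  (v2,a1):fails  (v2,a3):fails  (v2,a4):fails  (v3,a1):fails  (v4,a1):fails  (v4,a2):fails  (v5,a3):fails  (v6,a1):fails  (v6,a4):fails  (v7,a1):fails  (v7,a2):fails  (v7,a3):fails  (v7,a4):fails
Scope holds for no restrictor pair, so the sentence is true.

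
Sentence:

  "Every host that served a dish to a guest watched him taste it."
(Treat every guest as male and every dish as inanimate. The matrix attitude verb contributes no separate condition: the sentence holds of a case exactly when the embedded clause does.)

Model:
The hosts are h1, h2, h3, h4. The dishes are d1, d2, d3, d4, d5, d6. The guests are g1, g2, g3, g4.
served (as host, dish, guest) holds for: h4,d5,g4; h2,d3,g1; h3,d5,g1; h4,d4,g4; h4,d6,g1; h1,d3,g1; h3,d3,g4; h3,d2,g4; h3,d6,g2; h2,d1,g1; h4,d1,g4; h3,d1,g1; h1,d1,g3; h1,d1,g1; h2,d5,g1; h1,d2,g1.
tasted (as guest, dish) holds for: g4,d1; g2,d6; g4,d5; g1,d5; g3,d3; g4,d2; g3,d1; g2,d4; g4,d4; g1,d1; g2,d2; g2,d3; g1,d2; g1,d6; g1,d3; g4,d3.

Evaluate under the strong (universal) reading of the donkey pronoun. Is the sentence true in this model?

True

"him" takes "a guest" as antecedent and "it" takes "a dish"; both are donkey pronouns co-varying with the restrictor.
Strong reading: for every (h,d,g) with served(h,d,g), tasted(g,d).
Restrictor triples: (h1,d1,g1)→tasted(g1,d1) ✓  (h1,d1,g3)→tasted(g3,d1) ✓  (h1,d2,g1)→tasted(g1,d2) ✓  (h1,d3,g1)→tasted(g1,d3) ✓  (h2,d1,g1)→tasted(g1,d1) ✓  (h2,d3,g1)→tasted(g1,d3) ✓  (h2,d5,g1)→tasted(g1,d5) ✓  (h3,d1,g1)→tasted(g1,d1) ✓  (h3,d2,g4)→tasted(g4,d2) ✓  (h3,d3,g4)→tasted(g4,d3) ✓  (h3,d5,g1)→tasted(g1,d5) ✓  (h3,d6,g2)→tasted(g2,d6) ✓  (h4,d1,g4)→tasted(g4,d1) ✓  (h4,d4,g4)→tasted(g4,d4) ✓  (h4,d5,g4)→tasted(g4,d5) ✓  (h4,d6,g1)→tasted(g1,d6) ✓
Every restrictor triple satisfies the scope.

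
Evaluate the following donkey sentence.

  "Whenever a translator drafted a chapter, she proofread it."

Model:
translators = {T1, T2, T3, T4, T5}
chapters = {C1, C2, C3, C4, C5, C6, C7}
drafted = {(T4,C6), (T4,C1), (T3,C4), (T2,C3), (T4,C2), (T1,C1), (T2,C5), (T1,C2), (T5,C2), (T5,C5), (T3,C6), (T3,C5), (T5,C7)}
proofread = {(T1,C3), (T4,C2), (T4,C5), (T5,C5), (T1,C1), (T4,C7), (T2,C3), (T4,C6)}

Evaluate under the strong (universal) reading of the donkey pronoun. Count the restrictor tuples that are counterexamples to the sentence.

"it" takes "a chapter" as antecedent — a donkey pronoun bound across the clause boundary.
Strong reading: for every (t,c) with drafted(t,c), proofread(t,c).
Restrictor pairs: (T1,C1) ✓  (T1,C2) ✗  (T2,C3) ✓  (T2,C5) ✗  (T3,C4) ✗  (T3,C5) ✗  (T3,C6) ✗  (T4,C1) ✗  (T4,C2) ✓  (T4,C6) ✓  (T5,C2) ✗  (T5,C5) ✓  (T5,C7) ✗
Counterexamples (restrictor pairs failing the scope): 8.

8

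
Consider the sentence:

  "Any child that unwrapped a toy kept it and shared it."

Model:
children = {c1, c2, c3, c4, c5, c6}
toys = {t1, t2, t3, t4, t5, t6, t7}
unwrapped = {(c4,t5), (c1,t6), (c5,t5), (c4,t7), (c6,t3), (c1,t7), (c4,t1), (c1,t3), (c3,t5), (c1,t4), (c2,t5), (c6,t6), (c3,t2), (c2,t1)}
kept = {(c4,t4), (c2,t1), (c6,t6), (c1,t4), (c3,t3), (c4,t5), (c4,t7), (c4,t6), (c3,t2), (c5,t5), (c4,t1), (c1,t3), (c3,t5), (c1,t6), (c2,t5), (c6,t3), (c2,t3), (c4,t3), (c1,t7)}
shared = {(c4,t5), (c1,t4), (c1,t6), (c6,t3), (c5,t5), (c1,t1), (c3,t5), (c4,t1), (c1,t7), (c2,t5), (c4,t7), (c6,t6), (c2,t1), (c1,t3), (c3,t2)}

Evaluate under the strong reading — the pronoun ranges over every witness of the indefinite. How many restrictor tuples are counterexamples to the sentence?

"it" takes "a toy" as antecedent — a donkey pronoun bound across the clause boundary.
Strong reading: for every (c,t) with unwrapped(c,t), kept(c,t) ∧ shared(c,t).
Restrictor pairs: (c1,t3) ✓  (c1,t4) ✓  (c1,t6) ✓  (c1,t7) ✓  (c2,t1) ✓  (c2,t5) ✓  (c3,t2) ✓  (c3,t5) ✓  (c4,t1) ✓  (c4,t5) ✓  (c4,t7) ✓  (c5,t5) ✓  (c6,t3) ✓  (c6,t6) ✓
Counterexamples (restrictor pairs failing the scope): 0.

0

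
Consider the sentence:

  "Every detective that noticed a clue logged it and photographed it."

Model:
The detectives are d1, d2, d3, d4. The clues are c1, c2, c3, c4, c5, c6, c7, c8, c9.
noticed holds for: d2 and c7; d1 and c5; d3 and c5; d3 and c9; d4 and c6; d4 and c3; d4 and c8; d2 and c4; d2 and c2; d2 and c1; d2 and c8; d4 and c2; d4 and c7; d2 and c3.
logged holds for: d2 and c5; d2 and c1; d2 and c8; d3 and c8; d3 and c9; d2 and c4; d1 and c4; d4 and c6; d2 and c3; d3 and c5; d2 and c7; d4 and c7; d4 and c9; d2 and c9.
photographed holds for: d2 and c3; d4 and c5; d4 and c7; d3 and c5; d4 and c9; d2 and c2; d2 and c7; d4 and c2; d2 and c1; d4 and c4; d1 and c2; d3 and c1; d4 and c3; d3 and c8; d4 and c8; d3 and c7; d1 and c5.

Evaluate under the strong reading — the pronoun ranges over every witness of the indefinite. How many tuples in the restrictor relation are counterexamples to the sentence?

"it" takes "a clue" as antecedent — a donkey pronoun bound across the clause boundary.
Strong reading: for every (d,c) with noticed(d,c), logged(d,c) ∧ photographed(d,c).
Restrictor pairs: (d1,c5) ✗  (d2,c1) ✓  (d2,c2) ✗  (d2,c3) ✓  (d2,c4) ✗  (d2,c7) ✓  (d2,c8) ✗  (d3,c5) ✓  (d3,c9) ✗  (d4,c2) ✗  (d4,c3) ✗  (d4,c6) ✗  (d4,c7) ✓  (d4,c8) ✗
Counterexamples (restrictor pairs failing the scope): 9.

9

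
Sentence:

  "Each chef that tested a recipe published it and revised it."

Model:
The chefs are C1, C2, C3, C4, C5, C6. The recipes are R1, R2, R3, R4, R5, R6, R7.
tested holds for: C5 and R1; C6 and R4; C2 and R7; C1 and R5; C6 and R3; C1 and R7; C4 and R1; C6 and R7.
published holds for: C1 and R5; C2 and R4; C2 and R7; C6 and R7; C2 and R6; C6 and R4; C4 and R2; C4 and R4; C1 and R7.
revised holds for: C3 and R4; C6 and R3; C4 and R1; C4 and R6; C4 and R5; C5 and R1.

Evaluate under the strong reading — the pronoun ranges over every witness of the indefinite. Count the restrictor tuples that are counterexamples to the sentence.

8

"it" takes "a recipe" as antecedent — a donkey pronoun bound across the clause boundary.
Strong reading: for every (c,r) with tested(c,r), published(c,r) ∧ revised(c,r).
Restrictor pairs: (C1,R5) ✗  (C1,R7) ✗  (C2,R7) ✗  (C4,R1) ✗  (C5,R1) ✗  (C6,R3) ✗  (C6,R4) ✗  (C6,R7) ✗
Counterexamples (restrictor pairs failing the scope): 8.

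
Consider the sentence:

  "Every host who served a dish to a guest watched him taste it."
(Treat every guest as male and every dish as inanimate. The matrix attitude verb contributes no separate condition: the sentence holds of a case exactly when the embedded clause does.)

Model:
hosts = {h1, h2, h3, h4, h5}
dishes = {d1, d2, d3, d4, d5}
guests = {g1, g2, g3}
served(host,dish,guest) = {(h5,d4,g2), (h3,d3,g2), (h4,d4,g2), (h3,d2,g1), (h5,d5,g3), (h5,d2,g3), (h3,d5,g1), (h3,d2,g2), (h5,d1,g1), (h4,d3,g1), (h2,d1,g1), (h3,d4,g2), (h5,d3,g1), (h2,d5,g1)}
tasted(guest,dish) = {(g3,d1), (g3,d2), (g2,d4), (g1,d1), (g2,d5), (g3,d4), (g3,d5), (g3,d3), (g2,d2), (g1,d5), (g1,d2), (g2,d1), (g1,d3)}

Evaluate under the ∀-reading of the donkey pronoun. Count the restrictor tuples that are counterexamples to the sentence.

"him" takes "a guest" as antecedent and "it" takes "a dish"; both are donkey pronouns co-varying with the restrictor.
Strong reading: for every (h,d,g) with served(h,d,g), tasted(g,d).
Restrictor triples: (h2,d1,g1)→tasted(g1,d1) ✓  (h2,d5,g1)→tasted(g1,d5) ✓  (h3,d2,g1)→tasted(g1,d2) ✓  (h3,d2,g2)→tasted(g2,d2) ✓  (h3,d3,g2)→tasted(g2,d3) ✗  (h3,d4,g2)→tasted(g2,d4) ✓  (h3,d5,g1)→tasted(g1,d5) ✓  (h4,d3,g1)→tasted(g1,d3) ✓  (h4,d4,g2)→tasted(g2,d4) ✓  (h5,d1,g1)→tasted(g1,d1) ✓  (h5,d2,g3)→tasted(g3,d2) ✓  (h5,d3,g1)→tasted(g1,d3) ✓  (h5,d4,g2)→tasted(g2,d4) ✓  (h5,d5,g3)→tasted(g3,d5) ✓
Counterexamples (restrictor triples failing the scope): 1.

1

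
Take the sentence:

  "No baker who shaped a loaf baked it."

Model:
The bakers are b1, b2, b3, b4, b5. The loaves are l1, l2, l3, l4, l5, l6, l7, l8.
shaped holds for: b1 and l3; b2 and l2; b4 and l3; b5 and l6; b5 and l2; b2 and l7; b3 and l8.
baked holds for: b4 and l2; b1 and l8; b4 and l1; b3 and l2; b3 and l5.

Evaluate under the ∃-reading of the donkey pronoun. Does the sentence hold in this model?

"it" takes "a loaf" as antecedent — a donkey pronoun bound across the clause boundary.
Truth condition: for no (b,l) with shaped(b,l) does baked(b,l) hold.
Restrictor pairs — does the scope hold? (b1,l3):fails  (b2,l2):fails  (b2,l7):fails  (b3,l8):fails  (b4,l3):fails  (b5,l2):fails  (b5,l6):fails
Scope holds for no restrictor pair, so the sentence is true.

True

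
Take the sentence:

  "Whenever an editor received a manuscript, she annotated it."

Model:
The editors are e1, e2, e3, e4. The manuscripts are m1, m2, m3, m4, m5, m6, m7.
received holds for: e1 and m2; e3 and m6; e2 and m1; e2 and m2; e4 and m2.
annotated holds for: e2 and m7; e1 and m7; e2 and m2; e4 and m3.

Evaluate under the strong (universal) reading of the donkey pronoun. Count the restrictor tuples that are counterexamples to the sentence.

4

"it" takes "a manuscript" as antecedent — a donkey pronoun bound across the clause boundary.
Strong reading: for every (e,m) with received(e,m), annotated(e,m).
Restrictor pairs: (e1,m2) ✗  (e2,m1) ✗  (e2,m2) ✓  (e3,m6) ✗  (e4,m2) ✗
Counterexamples (restrictor pairs failing the scope): 4.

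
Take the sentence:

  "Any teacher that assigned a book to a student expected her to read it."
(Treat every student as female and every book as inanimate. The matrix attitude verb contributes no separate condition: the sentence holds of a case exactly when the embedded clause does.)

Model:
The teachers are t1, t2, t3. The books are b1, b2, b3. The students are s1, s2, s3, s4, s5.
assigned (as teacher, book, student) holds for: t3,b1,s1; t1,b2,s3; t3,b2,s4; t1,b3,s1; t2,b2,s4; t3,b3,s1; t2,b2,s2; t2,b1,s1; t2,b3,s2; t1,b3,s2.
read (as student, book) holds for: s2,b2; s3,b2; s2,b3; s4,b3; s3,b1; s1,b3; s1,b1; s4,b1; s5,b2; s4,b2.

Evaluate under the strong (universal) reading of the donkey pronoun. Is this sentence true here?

"her" takes "a student" as antecedent and "it" takes "a book"; both are donkey pronouns co-varying with the restrictor.
Strong reading: for every (t,b,s) with assigned(t,b,s), read(s,b).
Restrictor triples: (t1,b2,s3)→read(s3,b2) ✓  (t1,b3,s1)→read(s1,b3) ✓  (t1,b3,s2)→read(s2,b3) ✓  (t2,b1,s1)→read(s1,b1) ✓  (t2,b2,s2)→read(s2,b2) ✓  (t2,b2,s4)→read(s4,b2) ✓  (t2,b3,s2)→read(s2,b3) ✓  (t3,b1,s1)→read(s1,b1) ✓  (t3,b2,s4)→read(s4,b2) ✓  (t3,b3,s1)→read(s1,b3) ✓
Every restrictor triple satisfies the scope.

True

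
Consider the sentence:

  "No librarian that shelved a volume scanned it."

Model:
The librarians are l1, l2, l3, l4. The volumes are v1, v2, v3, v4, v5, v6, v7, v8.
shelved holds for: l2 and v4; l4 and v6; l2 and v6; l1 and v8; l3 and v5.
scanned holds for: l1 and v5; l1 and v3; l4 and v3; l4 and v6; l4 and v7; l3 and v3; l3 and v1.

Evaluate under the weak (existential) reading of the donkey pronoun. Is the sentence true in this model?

False

"it" takes "a volume" as antecedent — a donkey pronoun bound across the clause boundary.
Truth condition: for no (l,v) with shelved(l,v) does scanned(l,v) hold.
Restrictor pairs — does the scope hold? (l1,v8):fails  (l2,v4):fails  (l2,v6):fails  (l3,v5):fails  (l4,v6):holds
Scope holds for 1 pair(s), so the sentence is false.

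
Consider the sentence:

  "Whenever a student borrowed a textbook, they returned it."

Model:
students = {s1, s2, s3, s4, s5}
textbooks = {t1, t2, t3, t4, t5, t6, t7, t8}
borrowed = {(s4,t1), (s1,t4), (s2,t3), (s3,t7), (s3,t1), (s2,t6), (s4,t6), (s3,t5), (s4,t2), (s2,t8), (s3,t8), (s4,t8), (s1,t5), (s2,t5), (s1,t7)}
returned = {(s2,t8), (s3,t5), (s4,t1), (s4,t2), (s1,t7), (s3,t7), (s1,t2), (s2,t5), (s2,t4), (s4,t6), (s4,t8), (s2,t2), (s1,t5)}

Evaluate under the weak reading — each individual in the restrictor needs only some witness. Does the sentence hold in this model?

"it" takes "a textbook" as antecedent — a donkey pronoun bound across the clause boundary.
Weak reading: every student s with some borrowed-textbook has at least one borrowed-textbook t such that returned(s,t).
Per student: s1:✓  s2:✓  s3:✓  s4:✓
Every student in the restrictor has a witness.

True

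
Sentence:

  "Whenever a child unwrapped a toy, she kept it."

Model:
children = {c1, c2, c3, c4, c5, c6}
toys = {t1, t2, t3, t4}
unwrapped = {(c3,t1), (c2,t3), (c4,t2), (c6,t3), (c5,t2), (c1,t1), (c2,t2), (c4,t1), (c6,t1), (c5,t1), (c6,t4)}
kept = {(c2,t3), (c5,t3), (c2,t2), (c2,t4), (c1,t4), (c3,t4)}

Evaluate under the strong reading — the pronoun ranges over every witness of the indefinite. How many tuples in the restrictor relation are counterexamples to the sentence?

"it" takes "a toy" as antecedent — a donkey pronoun bound across the clause boundary.
Strong reading: for every (c,t) with unwrapped(c,t), kept(c,t).
Restrictor pairs: (c1,t1) ✗  (c2,t2) ✓  (c2,t3) ✓  (c3,t1) ✗  (c4,t1) ✗  (c4,t2) ✗  (c5,t1) ✗  (c5,t2) ✗  (c6,t1) ✗  (c6,t3) ✗  (c6,t4) ✗
Counterexamples (restrictor pairs failing the scope): 9.

9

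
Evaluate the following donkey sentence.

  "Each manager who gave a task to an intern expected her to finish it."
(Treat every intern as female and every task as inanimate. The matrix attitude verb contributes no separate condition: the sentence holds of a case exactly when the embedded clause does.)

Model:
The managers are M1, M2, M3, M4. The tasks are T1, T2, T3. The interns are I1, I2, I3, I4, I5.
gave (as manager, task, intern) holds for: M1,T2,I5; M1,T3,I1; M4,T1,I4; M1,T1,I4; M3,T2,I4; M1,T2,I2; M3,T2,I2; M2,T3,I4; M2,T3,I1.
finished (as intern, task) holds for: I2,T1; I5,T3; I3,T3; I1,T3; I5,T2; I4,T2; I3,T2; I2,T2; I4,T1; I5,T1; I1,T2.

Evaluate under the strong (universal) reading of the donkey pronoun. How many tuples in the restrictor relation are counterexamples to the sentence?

1

"her" takes "an intern" as antecedent and "it" takes "a task"; both are donkey pronouns co-varying with the restrictor.
Strong reading: for every (m,t,i) with gave(m,t,i), finished(i,t).
Restrictor triples: (M1,T1,I4)→finished(I4,T1) ✓  (M1,T2,I2)→finished(I2,T2) ✓  (M1,T2,I5)→finished(I5,T2) ✓  (M1,T3,I1)→finished(I1,T3) ✓  (M2,T3,I1)→finished(I1,T3) ✓  (M2,T3,I4)→finished(I4,T3) ✗  (M3,T2,I2)→finished(I2,T2) ✓  (M3,T2,I4)→finished(I4,T2) ✓  (M4,T1,I4)→finished(I4,T1) ✓
Counterexamples (restrictor triples failing the scope): 1.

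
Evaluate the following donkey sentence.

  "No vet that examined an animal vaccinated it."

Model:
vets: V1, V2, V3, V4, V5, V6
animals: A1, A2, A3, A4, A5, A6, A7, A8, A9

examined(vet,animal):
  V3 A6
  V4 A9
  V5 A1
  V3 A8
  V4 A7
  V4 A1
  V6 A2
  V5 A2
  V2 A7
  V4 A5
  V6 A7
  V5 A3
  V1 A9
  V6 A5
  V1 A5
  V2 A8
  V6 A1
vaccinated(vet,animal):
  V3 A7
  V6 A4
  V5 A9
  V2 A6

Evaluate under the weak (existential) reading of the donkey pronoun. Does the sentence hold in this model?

True

"it" takes "an animal" as antecedent — a donkey pronoun bound across the clause boundary.
Truth condition: for no (v,a) with examined(v,a) does vaccinated(v,a) hold.
Restrictor pairs — does the scope hold? (V1,A5):fails  (V1,A9):fails  (V2,A7):fails  (V2,A8):fails  (V3,A6):fails  (V3,A8):fails  (V4,A1):fails  (V4,A5):fails  (V4,A7):fails  (V4,A9):fails  (V5,A1):fails  (V5,A2):fails  (V5,A3):fails  (V6,A1):fails  (V6,A2):fails  (V6,A5):fails  (V6,A7):fails
Scope holds for no restrictor pair, so the sentence is true.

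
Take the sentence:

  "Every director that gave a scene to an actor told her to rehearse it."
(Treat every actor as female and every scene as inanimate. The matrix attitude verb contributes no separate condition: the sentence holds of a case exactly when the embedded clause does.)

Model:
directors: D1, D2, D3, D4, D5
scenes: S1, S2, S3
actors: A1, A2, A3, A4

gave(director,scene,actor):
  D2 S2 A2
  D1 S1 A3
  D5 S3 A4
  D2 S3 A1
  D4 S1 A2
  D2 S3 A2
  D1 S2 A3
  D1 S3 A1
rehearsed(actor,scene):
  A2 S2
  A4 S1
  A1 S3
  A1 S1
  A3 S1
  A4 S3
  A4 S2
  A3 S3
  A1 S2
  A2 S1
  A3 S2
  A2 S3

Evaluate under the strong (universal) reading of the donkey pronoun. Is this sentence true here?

"her" takes "an actor" as antecedent and "it" takes "a scene"; both are donkey pronouns co-varying with the restrictor.
Strong reading: for every (d,s,a) with gave(d,s,a), rehearsed(a,s).
Restrictor triples: (D1,S1,A3)→rehearsed(A3,S1) ✓  (D1,S2,A3)→rehearsed(A3,S2) ✓  (D1,S3,A1)→rehearsed(A1,S3) ✓  (D2,S2,A2)→rehearsed(A2,S2) ✓  (D2,S3,A1)→rehearsed(A1,S3) ✓  (D2,S3,A2)→rehearsed(A2,S3) ✓  (D4,S1,A2)→rehearsed(A2,S1) ✓  (D5,S3,A4)→rehearsed(A4,S3) ✓
Every restrictor triple satisfies the scope.

True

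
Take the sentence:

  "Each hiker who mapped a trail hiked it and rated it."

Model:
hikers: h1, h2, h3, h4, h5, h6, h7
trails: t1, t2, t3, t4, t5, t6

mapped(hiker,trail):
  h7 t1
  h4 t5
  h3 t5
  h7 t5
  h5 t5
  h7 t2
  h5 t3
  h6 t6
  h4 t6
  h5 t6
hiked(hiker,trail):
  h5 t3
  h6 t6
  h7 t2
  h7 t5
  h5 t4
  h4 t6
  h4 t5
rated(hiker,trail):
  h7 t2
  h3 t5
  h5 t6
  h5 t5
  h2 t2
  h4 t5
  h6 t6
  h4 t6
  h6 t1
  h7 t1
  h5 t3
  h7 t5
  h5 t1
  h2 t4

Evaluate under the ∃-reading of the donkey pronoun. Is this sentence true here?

"it" takes "a trail" as antecedent — a donkey pronoun bound across the clause boundary.
Weak reading: every hiker h with some mapped-trail has at least one mapped-trail t such that hiked(h,t) ∧ rated(h,t).
Per hiker: h3:✗  h4:✓  h5:✓  h6:✓  h7:✓
h3 has no witness among its mapped-trails.

False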